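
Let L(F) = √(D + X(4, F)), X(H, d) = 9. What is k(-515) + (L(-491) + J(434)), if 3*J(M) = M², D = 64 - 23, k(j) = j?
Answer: 186811/3 + 5*√2 ≈ 62277.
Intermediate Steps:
D = 41
L(F) = 5*√2 (L(F) = √(41 + 9) = √50 = 5*√2)
J(M) = M²/3
k(-515) + (L(-491) + J(434)) = -515 + (5*√2 + (⅓)*434²) = -515 + (5*√2 + (⅓)*188356) = -515 + (5*√2 + 188356/3) = -515 + (188356/3 + 5*√2) = 186811/3 + 5*√2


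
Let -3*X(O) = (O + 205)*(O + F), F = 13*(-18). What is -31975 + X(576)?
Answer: -121009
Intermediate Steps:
F = -234
X(O) = -(-234 + O)*(205 + O)/3 (X(O) = -(O + 205)*(O - 234)/3 = -(205 + O)*(-234 + O)/3 = -(-234 + O)*(205 + O)/3)
-31975 + X(576) = -31975 + (15990 - ⅓*576² + (29/3)*576) = -31975 + (15990 - ⅓*331776 + 5568) = -31975 + (15990 - 110592 + 5568) = -31975 - 89034 = -121009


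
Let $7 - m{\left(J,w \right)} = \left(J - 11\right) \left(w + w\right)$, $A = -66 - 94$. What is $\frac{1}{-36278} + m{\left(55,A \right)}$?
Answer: $\frac{511048185}{36278} \approx 14087.0$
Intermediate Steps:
$A = -160$
$m{\left(J,w \right)} = 7 - 2 w \left(-11 + J\right)$ ($m{\left(J,w \right)} = 7 - \left(J - 11\right) \left(w + w\right) = 7 - \left(-11 + J\right) 2 w = 7 - 2 w \left(-11 + J\right)$)
$\frac{1}{-36278} + m{\left(55,A \right)} = \frac{1}{-36278} + \left(7 + 22 \left(-160\right) - 110 \left(-160\right)\right) = - \frac{1}{36278} + \left(7 - 3520 + 17600\right) = - \frac{1}{36278} + 14087 = \frac{511048185}{36278}$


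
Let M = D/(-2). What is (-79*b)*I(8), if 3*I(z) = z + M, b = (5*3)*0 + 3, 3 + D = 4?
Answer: -1185/2 ≈ -592.50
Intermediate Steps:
D = 1 (D = -3 + 4 = 1)
M = -½ (M = 1/(-2) = 1*(-½) = -½ ≈ -0.50000)
b = 3 (b = 15*0 + 3 = 0 + 3 = 3)
I(z) = -⅙ + z/3 (I(z) = (z - ½)/3 = (-½ + z)/3 = -⅙ + z/3)
(-79*b)*I(8) = (-79*3)*(-⅙ + (⅓)*8) = -237*(-⅙ + 8/3) = -237*5/2 = -1185/2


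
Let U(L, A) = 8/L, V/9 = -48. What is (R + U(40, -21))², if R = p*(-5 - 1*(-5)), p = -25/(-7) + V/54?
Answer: 1/25 ≈ 0.040000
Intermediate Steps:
V = -432 (V = 9*(-48) = -432)
p = -31/7 (p = -25/(-7) - 432/54 = -25*(-⅐) - 432*1/54 = 25/7 - 8 = -31/7 ≈ -4.4286)
R = 0 (R = -31*(-5 - 1*(-5))/7 = -31*(-5 + 5)/7 = -31/7*0 = 0)
(R + U(40, -21))² = (0 + 8/40)² = (0 + 8*(1/40))² = (0 + ⅕)² = (⅕)² = 1/25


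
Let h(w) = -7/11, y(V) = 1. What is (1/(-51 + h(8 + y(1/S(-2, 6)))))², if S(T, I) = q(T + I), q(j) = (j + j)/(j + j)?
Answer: 121/322624 ≈ 0.00037505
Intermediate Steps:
q(j) = 1 (q(j) = (2*j)/((2*j)) = (2*j)*(1/(2*j)) = 1)
S(T, I) = 1
h(w) = -7/11 (h(w) = -7*1/11 = -7/11)
(1/(-51 + h(8 + y(1/S(-2, 6)))))² = (1/(-51 - 7/11))² = (1/(-568/11))² = (-11/568)² = 121/322624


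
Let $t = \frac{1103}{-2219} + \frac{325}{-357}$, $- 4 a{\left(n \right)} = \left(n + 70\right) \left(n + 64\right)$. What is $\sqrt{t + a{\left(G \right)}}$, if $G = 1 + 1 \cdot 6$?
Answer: $\frac{i \sqrt{1430391572835}}{32334} \approx 36.989 i$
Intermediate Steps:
$G = 7$ ($G = 1 + 6 = 7$)
$a{\left(n \right)} = - \frac{\left(64 + n\right) \left(70 + n\right)}{4}$ ($a{\left(n \right)} = - \frac{\left(n + 70\right) \left(n + 64\right)}{4} = - \frac{\left(70 + n\right) \left(64 + n\right)}{4} = - \frac{\left(64 + n\right) \left(70 + n\right)}{4}$)
$t = - \frac{22754}{16167}$ ($t = 1103 \left(- \frac{1}{2219}\right) + 325 \left(- \frac{1}{357}\right) = - \frac{1103}{2219} - \frac{325}{357} = - \frac{22754}{16167} \approx -1.4074$)
$\sqrt{t + a{\left(G \right)}} = \sqrt{- \frac{22754}{16167} - \left(\frac{2709}{2} + \frac{49}{4}\right)} = \sqrt{- \frac{22754}{16167} - \frac{5467}{4}} = \sqrt{- \frac{88476005}{64668}} = \frac{i \sqrt{1430391572835}}{32334}$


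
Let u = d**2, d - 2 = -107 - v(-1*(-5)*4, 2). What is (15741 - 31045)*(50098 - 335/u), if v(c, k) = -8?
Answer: -7213873216088/9409 ≈ -7.6670e+8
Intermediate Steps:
d = -97 (d = 2 + (-107 - 1*(-8)) = 2 + (-107 + 8) = 2 - 99 = -97)
u = 9409 (u = (-97)**2 = 9409)
(15741 - 31045)*(50098 - 335/u) = (15741 - 31045)*(50098 - 335/9409) = -15304*(50098 - 335*1/9409) = -15304*(50098 - 335/9409) = -15304*471371747/9409 = -7213873216088/9409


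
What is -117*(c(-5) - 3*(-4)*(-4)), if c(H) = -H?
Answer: 5031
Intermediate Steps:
-117*(c(-5) - 3*(-4)*(-4)) = -117*(-1*(-5) - 3*(-4)*(-4)) = -117*(5 + 12*(-4)) = -117*(5 - 48) = -117*(-43) = 5031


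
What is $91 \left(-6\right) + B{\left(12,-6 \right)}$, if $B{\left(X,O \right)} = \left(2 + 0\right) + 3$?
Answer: $-541$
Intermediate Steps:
$B{\left(X,O \right)} = 5$ ($B{\left(X,O \right)} = 2 + 3 = 5$)
$91 \left(-6\right) + B{\left(12,-6 \right)} = 91 \left(-6\right) + 5 = -546 + 5 = -541$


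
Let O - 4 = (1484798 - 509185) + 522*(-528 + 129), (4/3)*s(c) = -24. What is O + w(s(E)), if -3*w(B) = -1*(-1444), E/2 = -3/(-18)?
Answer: 2300573/3 ≈ 7.6686e+5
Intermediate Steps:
E = ⅓ (E = 2*(-3/(-18)) = 2*(-3*(-1/18)) = 2*(⅙) = ⅓ ≈ 0.33333)
s(c) = -18 (s(c) = (¾)*(-24) = -18)
w(B) = -1444/3 (w(B) = -(-1)*(-1444)/3 = -⅓*1444 = -1444/3)
O = 767339 (O = 4 + ((1484798 - 509185) + 522*(-528 + 129)) = 4 + (975613 + 522*(-399)) = 4 + (975613 - 208278) = 4 + 767335 = 767339)
O + w(s(E)) = 767339 - 1444/3 = 2300573/3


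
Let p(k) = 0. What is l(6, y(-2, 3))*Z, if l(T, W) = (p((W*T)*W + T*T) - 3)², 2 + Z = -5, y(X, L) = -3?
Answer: -63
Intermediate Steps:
Z = -7 (Z = -2 - 5 = -7)
l(T, W) = 9 (l(T, W) = (0 - 3)² = (-3)² = 9)
l(6, y(-2, 3))*Z = 9*(-7) = -63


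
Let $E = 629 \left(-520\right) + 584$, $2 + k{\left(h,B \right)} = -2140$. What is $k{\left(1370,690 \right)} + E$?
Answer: $-328638$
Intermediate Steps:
$k{\left(h,B \right)} = -2142$ ($k{\left(h,B \right)} = -2 - 2140 = -2142$)
$E = -326496$ ($E = -327080 + 584 = -326496$)
$k{\left(1370,690 \right)} + E = -2142 - 326496 = -328638$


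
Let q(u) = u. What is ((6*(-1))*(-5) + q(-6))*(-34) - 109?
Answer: -925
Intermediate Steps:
((6*(-1))*(-5) + q(-6))*(-34) - 109 = ((6*(-1))*(-5) - 6)*(-34) - 109 = (-6*(-5) - 6)*(-34) - 109 = (30 - 6)*(-34) - 109 = 24*(-34) - 109 = -816 - 109 = -925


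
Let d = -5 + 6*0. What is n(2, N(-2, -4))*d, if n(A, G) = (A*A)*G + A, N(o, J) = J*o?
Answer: -170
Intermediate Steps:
d = -5 (d = -5 + 0 = -5)
n(A, G) = A + G*A² (n(A, G) = A²*G + A = G*A² + A = A + G*A²)
n(2, N(-2, -4))*d = (2*(1 + 2*(-4*(-2))))*(-5) = (2*(1 + 2*8))*(-5) = (2*(1 + 16))*(-5) = (2*17)*(-5) = 34*(-5) = -170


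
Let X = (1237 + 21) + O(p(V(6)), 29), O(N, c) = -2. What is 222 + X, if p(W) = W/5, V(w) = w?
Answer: 1478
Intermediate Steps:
p(W) = W/5 (p(W) = W*(⅕) = W/5)
X = 1256 (X = (1237 + 21) - 2 = 1258 - 2 = 1256)
222 + X = 222 + 1256 = 1478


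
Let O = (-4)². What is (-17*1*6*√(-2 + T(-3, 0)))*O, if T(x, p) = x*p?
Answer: -1632*I*√2 ≈ -2308.0*I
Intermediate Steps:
T(x, p) = p*x
O = 16
(-17*1*6*√(-2 + T(-3, 0)))*O = -17*1*6*√(-2 + 0*(-3))*16 = -102*√(-2 + 0)*16 = -102*√(-2)*16 = -102*I*√2*16 = -1632*I*√2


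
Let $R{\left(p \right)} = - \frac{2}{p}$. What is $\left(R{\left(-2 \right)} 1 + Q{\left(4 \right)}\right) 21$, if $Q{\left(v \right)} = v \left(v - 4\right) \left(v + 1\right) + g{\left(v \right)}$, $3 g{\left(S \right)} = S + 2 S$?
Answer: $105$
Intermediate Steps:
$g{\left(S \right)} = S$ ($g{\left(S \right)} = \frac{S + 2 S}{3} = \frac{3 S}{3} = S$)
$Q{\left(v \right)} = v + v \left(1 + v\right) \left(-4 + v\right)$ ($Q{\left(v \right)} = v \left(v - 4\right) \left(v + 1\right) + v = v \left(-4 + v\right) \left(1 + v\right) + v = v \left(1 + v\right) \left(-4 + v\right) + v = v + v \left(1 + v\right) \left(-4 + v\right)$)
$\left(R{\left(-2 \right)} 1 + Q{\left(4 \right)}\right) 21 = \left(- \frac{2}{-2} \cdot 1 + 4 \left(-3 + 4^{2} - 12\right)\right) 21 = \left(\left(-2\right) \left(- \frac{1}{2}\right) 1 + 4 \left(-3 + 16 - 12\right)\right) 21 = \left(1 \cdot 1 + 4 \cdot 1\right) 21 = \left(1 + 4\right) 21 = 5 \cdot 21 = 105$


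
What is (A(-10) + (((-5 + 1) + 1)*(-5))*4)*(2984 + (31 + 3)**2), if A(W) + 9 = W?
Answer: 169740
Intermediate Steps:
A(W) = -9 + W
(A(-10) + (((-5 + 1) + 1)*(-5))*4)*(2984 + (31 + 3)**2) = ((-9 - 10) + (((-5 + 1) + 1)*(-5))*4)*(2984 + (31 + 3)**2) = (-19 + ((-4 + 1)*(-5))*4)*(2984 + 34**2) = (-19 - 3*(-5)*4)*(2984 + 1156) = (-19 + 15*4)*4140 = (-19 + 60)*4140 = 41*4140 = 169740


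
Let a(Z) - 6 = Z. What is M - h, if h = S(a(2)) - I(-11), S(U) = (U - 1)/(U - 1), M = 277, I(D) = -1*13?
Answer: 263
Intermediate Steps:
I(D) = -13
a(Z) = 6 + Z
S(U) = 1 (S(U) = (-1 + U)/(-1 + U) = 1)
h = 14 (h = 1 - 1*(-13) = 1 + 13 = 14)
M - h = 277 - 1*14 = 277 - 14 = 263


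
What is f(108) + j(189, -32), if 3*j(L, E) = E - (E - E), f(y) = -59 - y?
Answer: -533/3 ≈ -177.67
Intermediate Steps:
j(L, E) = E/3 (j(L, E) = (E - (E - E))/3 = (E - 1*0)/3 = (E + 0)/3 = E/3)
f(108) + j(189, -32) = (-59 - 1*108) + (1/3)*(-32) = (-59 - 108) - 32/3 = -167 - 32/3 = -533/3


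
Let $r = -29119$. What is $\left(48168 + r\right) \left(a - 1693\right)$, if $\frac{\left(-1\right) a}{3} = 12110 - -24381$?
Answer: $-2117601134$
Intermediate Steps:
$a = -109473$ ($a = - 3 \left(12110 - -24381\right) = - 3 \left(12110 + 24381\right) = \left(-3\right) 36491 = -109473$)
$\left(48168 + r\right) \left(a - 1693\right) = \left(48168 - 29119\right) \left(-109473 - 1693\right) = 19049 \left(-111166\right) = -2117601134$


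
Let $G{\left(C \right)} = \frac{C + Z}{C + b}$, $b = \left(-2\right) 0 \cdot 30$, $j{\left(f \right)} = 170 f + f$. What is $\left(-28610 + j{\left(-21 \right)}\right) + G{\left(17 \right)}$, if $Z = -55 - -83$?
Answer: $- \frac{547372}{17} \approx -32198.0$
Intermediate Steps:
$Z = 28$ ($Z = -55 + 83 = 28$)
$j{\left(f \right)} = 171 f$
$b = 0$ ($b = 0 \cdot 30 = 0$)
$G{\left(C \right)} = \frac{28 + C}{C}$ ($G{\left(C \right)} = \frac{C + 28}{C + 0} = \frac{28 + C}{C}$)
$\left(-28610 + j{\left(-21 \right)}\right) + G{\left(17 \right)} = \left(-28610 + 171 \left(-21\right)\right) + \frac{28 + 17}{17} = \left(-28610 - 3591\right) + \frac{1}{17} \cdot 45 = -32201 + \frac{45}{17} = - \frac{547372}{17}$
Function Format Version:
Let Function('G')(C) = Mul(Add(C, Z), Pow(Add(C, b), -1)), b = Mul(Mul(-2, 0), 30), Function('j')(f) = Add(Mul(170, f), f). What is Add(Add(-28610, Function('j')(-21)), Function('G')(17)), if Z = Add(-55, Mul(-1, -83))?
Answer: Rational(-547372, 17) ≈ -32198.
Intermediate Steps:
Z = 28 (Z = Add(-55, 83) = 28)
Function('j')(f) = Mul(171, f)
b = 0 (b = Mul(0, 30) = 0)
Function('G')(C) = Mul(Pow(C, -1), Add(28, C)) (Function('G')(C) = Mul(Add(C, 28), Pow(Add(C, 0), -1)) = Mul(Add(28, C), Pow(C, -1)) = Mul(Pow(C, -1), Add(28, C)))
Add(Add(-28610, Function('j')(-21)), Function('G')(17)) = Add(Add(-28610, Mul(171, -21)), Mul(Pow(17, -1), Add(28, 17))) = Add(Add(-28610, -3591), Mul(Rational(1, 17), 45)) = Add(-32201, Rational(45, 17)) = Rational(-547372, 17)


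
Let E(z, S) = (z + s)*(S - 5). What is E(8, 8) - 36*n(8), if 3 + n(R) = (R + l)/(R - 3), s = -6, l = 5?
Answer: 102/5 ≈ 20.400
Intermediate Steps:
n(R) = -3 + (5 + R)/(-3 + R) (n(R) = -3 + (R + 5)/(R - 3) = -3 + (5 + R)/(-3 + R))
E(z, S) = (-6 + z)*(-5 + S) (E(z, S) = (z - 6)*(S - 5) = (-6 + z)*(-5 + S))
E(8, 8) - 36*n(8) = (30 - 6*8 - 5*8 + 8*8) - 72*(7 - 1*8)/(-3 + 8) = (30 - 48 - 40 + 64) - 72*(7 - 8)/5 = 6 - 72*(-1)/5 = 6 - 36*(-2/5) = 6 + 72/5 = 102/5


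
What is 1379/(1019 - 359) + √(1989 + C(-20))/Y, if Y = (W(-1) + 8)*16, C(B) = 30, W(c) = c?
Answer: 1379/660 + √2019/112 ≈ 2.4906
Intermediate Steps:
Y = 112 (Y = (-1 + 8)*16 = 7*16 = 112)
1379/(1019 - 359) + √(1989 + C(-20))/Y = 1379/(1019 - 359) + √(1989 + 30)/112 = 1379/660 + √2019*(1/112) = 1379*(1/660) + √2019/112 = 1379/660 + √2019/112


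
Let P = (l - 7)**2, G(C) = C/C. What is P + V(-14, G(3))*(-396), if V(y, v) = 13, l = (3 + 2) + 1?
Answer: -5147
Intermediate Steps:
G(C) = 1
l = 6 (l = 5 + 1 = 6)
P = 1 (P = (6 - 7)**2 = (-1)**2 = 1)
P + V(-14, G(3))*(-396) = 1 + 13*(-396) = 1 - 5148 = -5147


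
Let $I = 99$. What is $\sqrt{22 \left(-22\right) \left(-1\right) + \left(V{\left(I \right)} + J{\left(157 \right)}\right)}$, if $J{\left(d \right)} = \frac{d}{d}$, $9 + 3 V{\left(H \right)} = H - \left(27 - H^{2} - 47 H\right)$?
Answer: $22 \sqrt{11} \approx 72.966$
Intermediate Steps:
$V{\left(H \right)} = -12 + 16 H + \frac{H^{2}}{3}$ ($V{\left(H \right)} = -3 + \frac{H - \left(27 - H^{2} - 47 H\right)}{3} = -3 + \frac{H + \left(-27 + H^{2} + 47 H\right)}{3} = -3 + \frac{-27 + H^{2} + 48 H}{3} = -3 + \left(-9 + 16 H + \frac{H^{2}}{3}\right) = -12 + 16 H + \frac{H^{2}}{3}$)
$J{\left(d \right)} = 1$
$\sqrt{22 \left(-22\right) \left(-1\right) + \left(V{\left(I \right)} + J{\left(157 \right)}\right)} = \sqrt{22 \left(-22\right) \left(-1\right) + \left(\left(-12 + 16 \cdot 99 + \frac{99^{2}}{3}\right) + 1\right)} = \sqrt{\left(-484\right) \left(-1\right) + \left(\left(-12 + 1584 + \frac{1}{3} \cdot 9801\right) + 1\right)} = \sqrt{484 + \left(\left(-12 + 1584 + 3267\right) + 1\right)} = \sqrt{484 + \left(4839 + 1\right)} = \sqrt{484 + 4840} = \sqrt{5324} = 22 \sqrt{11}$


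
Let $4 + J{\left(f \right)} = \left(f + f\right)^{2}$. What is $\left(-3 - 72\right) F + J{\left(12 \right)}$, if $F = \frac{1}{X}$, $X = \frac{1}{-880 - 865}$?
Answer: $131447$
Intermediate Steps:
$X = - \frac{1}{1745}$ ($X = \frac{1}{-1745} = - \frac{1}{1745} \approx -0.00057307$)
$F = -1745$ ($F = \frac{1}{- \frac{1}{1745}} = -1745$)
$J{\left(f \right)} = -4 + 4 f^{2}$ ($J{\left(f \right)} = -4 + \left(f + f\right)^{2} = -4 + \left(2 f\right)^{2} = -4 + 4 f^{2}$)
$\left(-3 - 72\right) F + J{\left(12 \right)} = \left(-3 - 72\right) \left(-1745\right) - \left(4 - 4 \cdot 12^{2}\right) = \left(-3 - 72\right) \left(-1745\right) + \left(-4 + 4 \cdot 144\right) = \left(-75\right) \left(-1745\right) + \left(-4 + 576\right) = 130875 + 572 = 131447$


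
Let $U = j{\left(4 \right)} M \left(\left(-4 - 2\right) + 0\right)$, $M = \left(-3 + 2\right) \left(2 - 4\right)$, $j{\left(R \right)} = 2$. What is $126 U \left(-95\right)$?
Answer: $287280$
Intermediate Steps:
$M = 2$ ($M = \left(-1\right) \left(-2\right) = 2$)
$U = -24$ ($U = 2 \cdot 2 \left(\left(-4 - 2\right) + 0\right) = 4 \left(-6 + 0\right) = 4 \left(-6\right) = -24$)
$126 U \left(-95\right) = 126 \left(-24\right) \left(-95\right) = \left(-3024\right) \left(-95\right) = 287280$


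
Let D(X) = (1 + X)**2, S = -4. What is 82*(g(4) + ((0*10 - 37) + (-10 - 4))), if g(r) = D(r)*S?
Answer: -12382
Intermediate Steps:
g(r) = -4*(1 + r)**2 (g(r) = (1 + r)**2*(-4) = -4*(1 + r)**2)
82*(g(4) + ((0*10 - 37) + (-10 - 4))) = 82*(-4*(1 + 4)**2 + ((0*10 - 37) + (-10 - 4))) = 82*(-4*5**2 + ((0 - 37) - 14)) = 82*(-4*25 + (-37 - 14)) = 82*(-100 - 51) = 82*(-151) = -12382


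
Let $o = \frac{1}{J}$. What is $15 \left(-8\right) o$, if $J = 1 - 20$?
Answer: $\frac{120}{19} \approx 6.3158$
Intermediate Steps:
$J = -19$
$o = - \frac{1}{19}$ ($o = \frac{1}{-19} = - \frac{1}{19} \approx -0.052632$)
$15 \left(-8\right) o = 15 \left(-8\right) \left(- \frac{1}{19}\right) = \left(-120\right) \left(- \frac{1}{19}\right) = \frac{120}{19}$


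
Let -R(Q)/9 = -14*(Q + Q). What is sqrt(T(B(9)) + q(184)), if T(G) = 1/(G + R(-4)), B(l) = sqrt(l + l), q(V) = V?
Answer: sqrt(556413 - 1656*sqrt(2))/(3*sqrt(336 - sqrt(2))) ≈ 13.565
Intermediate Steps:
R(Q) = 252*Q (R(Q) = -(-126)*(Q + Q) = -(-126)*2*Q = -(-252)*Q = 252*Q)
B(l) = sqrt(2)*sqrt(l) (B(l) = sqrt(2*l) = sqrt(2)*sqrt(l))
T(G) = 1/(-1008 + G) (T(G) = 1/(G + 252*(-4)) = 1/(G - 1008) = 1/(-1008 + G))
sqrt(T(B(9)) + q(184)) = sqrt(1/(-1008 + sqrt(2)*sqrt(9)) + 184) = sqrt(1/(-1008 + sqrt(2)*3) + 184) = sqrt(1/(-1008 + 3*sqrt(2)) + 184) = sqrt(184 + 1/(-1008 + 3*sqrt(2)))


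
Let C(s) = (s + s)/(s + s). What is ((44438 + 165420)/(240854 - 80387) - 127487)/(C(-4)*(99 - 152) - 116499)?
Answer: 20457246571/18702749784 ≈ 1.0938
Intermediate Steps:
C(s) = 1 (C(s) = (2*s)/((2*s)) = (2*s)*(1/(2*s)) = 1)
((44438 + 165420)/(240854 - 80387) - 127487)/(C(-4)*(99 - 152) - 116499) = ((44438 + 165420)/(240854 - 80387) - 127487)/(1*(99 - 152) - 116499) = (209858/160467 - 127487)/(1*(-53) - 116499) = (209858*(1/160467) - 127487)/(-53 - 116499) = (209858/160467 - 127487)/(-116552) = -20457246571/160467*(-1/116552) = 20457246571/18702749784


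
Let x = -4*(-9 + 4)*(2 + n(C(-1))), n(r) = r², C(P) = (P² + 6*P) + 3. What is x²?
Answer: 14400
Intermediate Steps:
C(P) = 3 + P² + 6*P
x = 120 (x = -4*(-9 + 4)*(2 + (3 + (-1)² + 6*(-1))²) = -(-20)*(2 + (3 + 1 - 6)²) = -(-20)*(2 + (-2)²) = -(-20)*(2 + 4) = -(-20)*6 = -4*(-30) = 120)
x² = 120² = 14400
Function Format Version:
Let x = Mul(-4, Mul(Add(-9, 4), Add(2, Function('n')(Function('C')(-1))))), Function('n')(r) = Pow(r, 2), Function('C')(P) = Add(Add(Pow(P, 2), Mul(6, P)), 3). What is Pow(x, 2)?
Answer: 14400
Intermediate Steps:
Function('C')(P) = Add(3, Pow(P, 2), Mul(6, P))
x = 120 (x = Mul(-4, Mul(Add(-9, 4), Add(2, Pow(Add(3, Pow(-1, 2), Mul(6, -1)), 2)))) = Mul(-4, Mul(-5, Add(2, Pow(Add(3, 1, -6), 2)))) = Mul(-4, Mul(-5, Add(2, Pow(-2, 2)))) = Mul(-4, Mul(-5, Add(2, 4))) = Mul(-4, Mul(-5, 6)) = Mul(-4, -30) = 120)
Pow(x, 2) = Pow(120, 2) = 14400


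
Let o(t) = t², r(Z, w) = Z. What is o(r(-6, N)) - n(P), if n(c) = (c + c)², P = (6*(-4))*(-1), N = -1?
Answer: -2268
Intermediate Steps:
P = 24 (P = -24*(-1) = 24)
n(c) = 4*c² (n(c) = (2*c)² = 4*c²)
o(r(-6, N)) - n(P) = (-6)² - 4*24² = 36 - 4*576 = 36 - 1*2304 = 36 - 2304 = -2268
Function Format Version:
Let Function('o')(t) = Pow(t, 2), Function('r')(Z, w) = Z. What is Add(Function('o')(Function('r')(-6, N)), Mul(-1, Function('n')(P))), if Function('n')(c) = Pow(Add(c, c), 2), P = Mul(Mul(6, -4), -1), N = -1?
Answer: -2268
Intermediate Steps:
P = 24 (P = Mul(-24, -1) = 24)
Function('n')(c) = Mul(4, Pow(c, 2)) (Function('n')(c) = Pow(Mul(2, c), 2) = Mul(4, Pow(c, 2)))
Add(Function('o')(Function('r')(-6, N)), Mul(-1, Function('n')(P))) = Add(Pow(-6, 2), Mul(-1, Mul(4, Pow(24, 2)))) = Add(36, Mul(-1, Mul(4, 576))) = Add(36, Mul(-1, 2304)) = Add(36, -2304) = -2268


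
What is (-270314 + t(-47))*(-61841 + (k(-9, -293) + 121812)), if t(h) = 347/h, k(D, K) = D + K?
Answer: -758100910245/47 ≈ -1.6130e+10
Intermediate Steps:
(-270314 + t(-47))*(-61841 + (k(-9, -293) + 121812)) = (-270314 + 347/(-47))*(-61841 + ((-9 - 293) + 121812)) = (-270314 + 347*(-1/47))*(-61841 + (-302 + 121812)) = (-270314 - 347/47)*(-61841 + 121510) = -12705105/47*59669 = -758100910245/47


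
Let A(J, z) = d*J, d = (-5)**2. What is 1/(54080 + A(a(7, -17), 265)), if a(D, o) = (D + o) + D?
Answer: 1/54005 ≈ 1.8517e-5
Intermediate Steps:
a(D, o) = o + 2*D
d = 25
A(J, z) = 25*J
1/(54080 + A(a(7, -17), 265)) = 1/(54080 + 25*(-17 + 2*7)) = 1/(54080 + 25*(-17 + 14)) = 1/(54080 + 25*(-3)) = 1/(54080 - 75) = 1/54005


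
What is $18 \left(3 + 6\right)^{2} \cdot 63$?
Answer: $91854$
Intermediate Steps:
$18 \left(3 + 6\right)^{2} \cdot 63 = 18 \cdot 9^{2} \cdot 63 = 18 \cdot 81 \cdot 63 = 1458 \cdot 63 = 91854$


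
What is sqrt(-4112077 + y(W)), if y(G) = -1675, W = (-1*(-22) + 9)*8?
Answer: 2*I*sqrt(1028438) ≈ 2028.2*I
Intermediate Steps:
W = 248 (W = (22 + 9)*8 = 31*8 = 248)
sqrt(-4112077 + y(W)) = sqrt(-4112077 - 1675) = sqrt(-4113752) = 2*I*sqrt(1028438)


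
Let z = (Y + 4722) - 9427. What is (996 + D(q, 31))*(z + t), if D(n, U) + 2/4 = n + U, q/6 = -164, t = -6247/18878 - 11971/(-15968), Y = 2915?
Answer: -22926979948015/301443904 ≈ -76057.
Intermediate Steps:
t = 63118221/150721952 (t = -6247*1/18878 - 11971*(-1/15968) = -6247/18878 + 11971/15968 = 63118221/150721952 ≈ 0.41877)
q = -984 (q = 6*(-164) = -984)
D(n, U) = -½ + U + n (D(n, U) = -½ + (n + U) = -½ + (U + n) = -½ + U + n)
z = -1790 (z = (2915 + 4722) - 9427 = 7637 - 9427 = -1790)
(996 + D(q, 31))*(z + t) = (996 + (-½ + 31 - 984))*(-1790 + 63118221/150721952) = (996 - 1907/2)*(-269729175859/150721952) = (85/2)*(-269729175859/150721952) = -22926979948015/301443904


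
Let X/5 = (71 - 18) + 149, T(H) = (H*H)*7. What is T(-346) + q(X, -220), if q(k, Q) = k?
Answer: 839022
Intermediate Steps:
T(H) = 7*H**2 (T(H) = H**2*7 = 7*H**2)
X = 1010 (X = 5*((71 - 18) + 149) = 5*(53 + 149) = 5*202 = 1010)
T(-346) + q(X, -220) = 7*(-346)**2 + 1010 = 7*119716 + 1010 = 838012 + 1010 = 839022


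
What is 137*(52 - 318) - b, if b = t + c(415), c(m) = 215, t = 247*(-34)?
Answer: -28259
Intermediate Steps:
t = -8398
b = -8183 (b = -8398 + 215 = -8183)
137*(52 - 318) - b = 137*(52 - 318) - 1*(-8183) = 137*(-266) + 8183 = -36442 + 8183 = -28259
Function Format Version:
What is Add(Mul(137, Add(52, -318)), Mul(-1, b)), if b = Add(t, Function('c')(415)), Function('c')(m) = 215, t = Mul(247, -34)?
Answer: -28259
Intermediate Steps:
t = -8398
b = -8183 (b = Add(-8398, 215) = -8183)
Add(Mul(137, Add(52, -318)), Mul(-1, b)) = Add(Mul(137, Add(52, -318)), Mul(-1, -8183)) = Add(Mul(137, -266), 8183) = Add(-36442, 8183) = -28259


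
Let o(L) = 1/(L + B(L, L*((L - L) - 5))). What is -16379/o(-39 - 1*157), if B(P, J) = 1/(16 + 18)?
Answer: 109133277/34 ≈ 3.2098e+6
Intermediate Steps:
B(P, J) = 1/34
o(L) = 1/(1/34 + L) (o(L) = 1/(L + 1/34) = 1/(1/34 + L))
-16379/o(-39 - 1*157) = -16379/(34/(1 + 34*(-39 - 1*157))) = -16379/(34/(1 + 34*(-39 - 157))) = -16379/(34/(1 + 34*(-196))) = -16379/(34/(1 - 6664)) = -16379/(34/(-6663)) = -16379/(34*(-1/6663)) = -16379/(-34/6663) = -16379*(-6663/34) = 109133277/34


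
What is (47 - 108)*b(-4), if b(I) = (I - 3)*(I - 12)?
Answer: -6832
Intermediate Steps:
b(I) = (-12 + I)*(-3 + I) (b(I) = (-3 + I)*(-12 + I) = (-12 + I)*(-3 + I))
(47 - 108)*b(-4) = (47 - 108)*(36 + (-4)² - 15*(-4)) = -61*(36 + 16 + 60) = -61*112 = -6832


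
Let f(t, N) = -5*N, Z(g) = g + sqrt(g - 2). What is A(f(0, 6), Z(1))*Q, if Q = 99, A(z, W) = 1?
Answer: 99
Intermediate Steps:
Z(g) = g + sqrt(-2 + g)
A(f(0, 6), Z(1))*Q = 1*99 = 99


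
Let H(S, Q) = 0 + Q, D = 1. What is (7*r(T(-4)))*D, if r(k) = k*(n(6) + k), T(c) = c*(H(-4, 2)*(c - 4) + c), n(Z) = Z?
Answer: 48160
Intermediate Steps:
H(S, Q) = Q
T(c) = c*(-8 + 3*c) (T(c) = c*(2*(c - 4) + c) = c*(2*(-4 + c) + c) = c*((-8 + 2*c) + c) = c*(-8 + 3*c))
r(k) = k*(6 + k)
(7*r(T(-4)))*D = (7*((-4*(-8 + 3*(-4)))*(6 - 4*(-8 + 3*(-4)))))*1 = (7*((-4*(-8 - 12))*(6 - 4*(-8 - 12))))*1 = (7*((-4*(-20))*(6 - 4*(-20))))*1 = (7*(80*(6 + 80)))*1 = (7*(80*86))*1 = (7*6880)*1 = 48160*1 = 48160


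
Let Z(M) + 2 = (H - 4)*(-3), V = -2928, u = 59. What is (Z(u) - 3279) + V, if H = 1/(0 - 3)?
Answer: -6196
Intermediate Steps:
H = -1/3 (H = 1/(-3) = -1/3 ≈ -0.33333)
Z(M) = 11 (Z(M) = -2 + (-1/3 - 4)*(-3) = -2 - 13/3*(-3) = -2 + 13 = 11)
(Z(u) - 3279) + V = (11 - 3279) - 2928 = -3268 - 2928 = -6196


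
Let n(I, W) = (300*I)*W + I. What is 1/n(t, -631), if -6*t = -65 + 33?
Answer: -3/3028784 ≈ -9.9050e-7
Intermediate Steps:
t = 16/3 (t = -(-65 + 33)/6 = -⅙*(-32) = 16/3 ≈ 5.3333)
n(I, W) = I + 300*I*W (n(I, W) = 300*I*W + I = I + 300*I*W)
1/n(t, -631) = 1/(16*(1 + 300*(-631))/3) = 1/(16*(1 - 189300)/3) = 1/((16/3)*(-189299)) = 1/(-3028784/3) = -3/3028784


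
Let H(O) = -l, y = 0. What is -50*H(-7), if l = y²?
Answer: 0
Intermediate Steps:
l = 0 (l = 0² = 0)
H(O) = 0 (H(O) = -1*0 = 0)
-50*H(-7) = -50*0 = 0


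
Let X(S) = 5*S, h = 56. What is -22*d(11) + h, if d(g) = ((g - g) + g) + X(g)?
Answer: -1396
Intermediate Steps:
d(g) = 6*g (d(g) = ((g - g) + g) + 5*g = (0 + g) + 5*g = g + 5*g = 6*g)
-22*d(11) + h = -132*11 + 56 = -22*66 + 56 = -1452 + 56 = -1396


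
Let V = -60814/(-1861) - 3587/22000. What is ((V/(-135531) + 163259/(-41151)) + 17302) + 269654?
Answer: 1985562012214607974529/6919491021894000 ≈ 2.8695e+5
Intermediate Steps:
V = 1331232593/40942000 (V = -60814*(-1/1861) - 3587*1/22000 = 60814/1861 - 3587/22000 = 1331232593/40942000 ≈ 32.515)
((V/(-135531) + 163259/(-41151)) + 17302) + 269654 = (((1331232593/40942000)/(-135531) + 163259/(-41151)) + 17302) + 269654 = (((1331232593/40942000)*(-1/135531) + 163259*(-1/41151)) + 17302) + 269654 = ((-1331232593/5548910202000 - 163259/41151) + 17302) + 269654 = (-27453464006689471/6919491021894000 + 17302) + 269654 = 119693580196803298529/6919491021894000 + 269654 = 1985562012214607974529/6919491021894000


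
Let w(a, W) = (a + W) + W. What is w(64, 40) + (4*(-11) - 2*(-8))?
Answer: 116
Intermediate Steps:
w(a, W) = a + 2*W (w(a, W) = (W + a) + W = a + 2*W)
w(64, 40) + (4*(-11) - 2*(-8)) = (64 + 2*40) + (4*(-11) - 2*(-8)) = (64 + 80) + (-44 + 16) = 144 - 28 = 116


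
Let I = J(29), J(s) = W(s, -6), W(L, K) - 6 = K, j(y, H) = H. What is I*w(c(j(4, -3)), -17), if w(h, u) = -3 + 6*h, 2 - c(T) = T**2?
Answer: 0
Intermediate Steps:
c(T) = 2 - T**2
W(L, K) = 6 + K
J(s) = 0 (J(s) = 6 - 6 = 0)
I = 0
I*w(c(j(4, -3)), -17) = 0*(-3 + 6*(2 - 1*(-3)**2)) = 0*(-3 + 6*(2 - 1*9)) = 0*(-3 + 6*(2 - 9)) = 0*(-3 + 6*(-7)) = 0*(-3 - 42) = 0*(-45) = 0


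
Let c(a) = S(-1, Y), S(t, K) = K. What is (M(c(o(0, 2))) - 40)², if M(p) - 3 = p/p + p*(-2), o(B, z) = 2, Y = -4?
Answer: 784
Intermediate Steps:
c(a) = -4
M(p) = 4 - 2*p (M(p) = 3 + (p/p + p*(-2)) = 3 + (1 - 2*p) = 4 - 2*p)
(M(c(o(0, 2))) - 40)² = ((4 - 2*(-4)) - 40)² = ((4 + 8) - 40)² = (12 - 40)² = (-28)² = 784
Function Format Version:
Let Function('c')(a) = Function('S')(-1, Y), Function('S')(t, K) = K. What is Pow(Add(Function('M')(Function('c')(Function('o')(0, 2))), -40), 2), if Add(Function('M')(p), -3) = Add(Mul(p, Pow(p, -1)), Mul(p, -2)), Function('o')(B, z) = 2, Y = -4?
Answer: 784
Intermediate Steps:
Function('c')(a) = -4
Function('M')(p) = Add(4, Mul(-2, p)) (Function('M')(p) = Add(3, Add(Mul(p, Pow(p, -1)), Mul(p, -2))) = Add(3, Add(1, Mul(-2, p))) = Add(4, Mul(-2, p)))
Pow(Add(Function('M')(Function('c')(Function('o')(0, 2))), -40), 2) = Pow(Add(Add(4, Mul(-2, -4)), -40), 2) = Pow(Add(Add(4, 8), -40), 2) = Pow(Add(12, -40), 2) = Pow(-28, 2) = 784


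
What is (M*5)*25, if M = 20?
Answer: 2500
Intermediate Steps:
(M*5)*25 = (20*5)*25 = 100*25 = 2500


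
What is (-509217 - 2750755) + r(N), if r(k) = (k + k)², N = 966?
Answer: 472652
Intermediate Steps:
r(k) = 4*k² (r(k) = (2*k)² = 4*k²)
(-509217 - 2750755) + r(N) = (-509217 - 2750755) + 4*966² = -3259972 + 4*933156 = -3259972 + 3732624 = 472652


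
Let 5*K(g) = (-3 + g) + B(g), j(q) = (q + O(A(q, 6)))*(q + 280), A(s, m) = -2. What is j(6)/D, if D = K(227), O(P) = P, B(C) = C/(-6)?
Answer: 34320/1117 ≈ 30.725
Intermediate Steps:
B(C) = -C/6 (B(C) = C*(-1/6) = -C/6)
j(q) = (-2 + q)*(280 + q) (j(q) = (q - 2)*(q + 280) = (-2 + q)*(280 + q))
K(g) = -3/5 + g/6 (K(g) = ((-3 + g) - g/6)/5 = (-3 + 5*g/6)/5 = -3/5 + g/6)
D = 1117/30 (D = -3/5 + (1/6)*227 = -3/5 + 227/6 = 1117/30 ≈ 37.233)
j(6)/D = (-560 + 6**2 + 278*6)/(1117/30) = (-560 + 36 + 1668)*(30/1117) = 1144*(30/1117) = 34320/1117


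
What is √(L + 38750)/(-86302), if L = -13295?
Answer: -√25455/86302 ≈ -0.0018487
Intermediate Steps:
√(L + 38750)/(-86302) = √(-13295 + 38750)/(-86302) = √25455*(-1/86302) = -√25455/86302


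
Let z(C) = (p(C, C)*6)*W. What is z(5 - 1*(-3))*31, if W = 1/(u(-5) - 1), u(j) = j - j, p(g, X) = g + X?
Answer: -2976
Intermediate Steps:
p(g, X) = X + g
u(j) = 0
W = -1 (W = 1/(0 - 1) = 1/(-1) = -1)
z(C) = -12*C (z(C) = ((C + C)*6)*(-1) = ((2*C)*6)*(-1) = (12*C)*(-1) = -12*C)
z(5 - 1*(-3))*31 = -12*(5 - 1*(-3))*31 = -12*(5 + 3)*31 = -12*8*31 = -96*31 = -2976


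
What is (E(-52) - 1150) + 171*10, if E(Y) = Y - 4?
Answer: 504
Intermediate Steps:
E(Y) = -4 + Y
(E(-52) - 1150) + 171*10 = ((-4 - 52) - 1150) + 171*10 = (-56 - 1150) + 1710 = -1206 + 1710 = 504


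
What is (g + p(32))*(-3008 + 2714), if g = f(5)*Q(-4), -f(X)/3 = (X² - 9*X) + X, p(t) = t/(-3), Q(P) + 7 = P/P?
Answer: 82516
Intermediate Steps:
Q(P) = -6 (Q(P) = -7 + P/P = -7 + 1 = -6)
p(t) = -t/3 (p(t) = t*(-⅓) = -t/3)
f(X) = -3*X² + 24*X (f(X) = -3*((X² - 9*X) + X) = -3*(X² - 8*X) = -3*X² + 24*X)
g = -270 (g = (3*5*(8 - 1*5))*(-6) = (3*5*(8 - 5))*(-6) = (3*5*3)*(-6) = 45*(-6) = -270)
(g + p(32))*(-3008 + 2714) = (-270 - ⅓*32)*(-3008 + 2714) = (-270 - 32/3)*(-294) = -842/3*(-294) = 82516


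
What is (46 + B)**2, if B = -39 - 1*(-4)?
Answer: 121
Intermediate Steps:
B = -35 (B = -39 + 4 = -35)
(46 + B)**2 = (46 - 35)**2 = 11**2 = 121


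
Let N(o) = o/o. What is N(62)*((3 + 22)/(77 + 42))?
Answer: 25/119 ≈ 0.21008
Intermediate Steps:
N(o) = 1
N(62)*((3 + 22)/(77 + 42)) = 1*((3 + 22)/(77 + 42)) = 1*(25/119) = 25/119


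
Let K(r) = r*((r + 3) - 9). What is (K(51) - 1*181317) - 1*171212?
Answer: -350234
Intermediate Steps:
K(r) = r*(-6 + r) (K(r) = r*((3 + r) - 9) = r*(-6 + r))
(K(51) - 1*181317) - 1*171212 = (51*(-6 + 51) - 1*181317) - 1*171212 = (51*45 - 181317) - 171212 = (2295 - 181317) - 171212 = -179022 - 171212 = -350234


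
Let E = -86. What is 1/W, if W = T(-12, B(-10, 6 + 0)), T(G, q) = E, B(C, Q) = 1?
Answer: -1/86 ≈ -0.011628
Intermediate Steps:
T(G, q) = -86
W = -86
1/W = 1/(-86) = -1/86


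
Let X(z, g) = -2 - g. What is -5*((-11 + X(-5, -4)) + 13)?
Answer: -20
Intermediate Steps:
-5*((-11 + X(-5, -4)) + 13) = -5*((-11 + (-2 - 1*(-4))) + 13) = -5*((-11 + (-2 + 4)) + 13) = -5*((-11 + 2) + 13) = -5*(-9 + 13) = -5*4 = -20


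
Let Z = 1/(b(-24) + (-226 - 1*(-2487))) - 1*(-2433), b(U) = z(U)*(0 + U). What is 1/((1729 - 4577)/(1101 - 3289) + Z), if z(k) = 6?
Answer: 1157999/2818919418 ≈ 0.00041080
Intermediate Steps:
b(U) = 6*U (b(U) = 6*(0 + U) = 6*U)
Z = 5150662/2117 (Z = 1/(6*(-24) + (-226 - 1*(-2487))) - 1*(-2433) = 1/(-144 + (-226 + 2487)) + 2433 = 1/(-144 + 2261) + 2433 = 1/2117 + 2433 = 5150662/2117 ≈ 2433.0)
1/((1729 - 4577)/(1101 - 3289) + Z) = 1/((1729 - 4577)/(1101 - 3289) + 5150662/2117) = 1/(-2848/(-2188) + 5150662/2117) = 1/(-2848*(-1/2188) + 5150662/2117) = 1/(712/547 + 5150662/2117) = 1/(2818919418/1157999) = 1157999/2818919418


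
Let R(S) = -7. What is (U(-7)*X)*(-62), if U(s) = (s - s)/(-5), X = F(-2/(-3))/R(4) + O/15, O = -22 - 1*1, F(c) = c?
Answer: 0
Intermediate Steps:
O = -23 (O = -22 - 1 = -23)
X = -57/35 (X = -2/(-3)/(-7) - 23/15 = -2*(-⅓)*(-⅐) - 23*1/15 = (⅔)*(-⅐) - 23/15 = -2/21 - 23/15 = -57/35 ≈ -1.6286)
U(s) = 0 (U(s) = 0*(-⅕) = 0)
(U(-7)*X)*(-62) = (0*(-57/35))*(-62) = 0*(-62) = 0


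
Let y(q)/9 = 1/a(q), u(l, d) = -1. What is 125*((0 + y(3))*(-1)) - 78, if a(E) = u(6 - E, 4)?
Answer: 1047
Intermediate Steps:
a(E) = -1
y(q) = -9 (y(q) = 9/(-1) = 9*(-1) = -9)
125*((0 + y(3))*(-1)) - 78 = 125*((0 - 9)*(-1)) - 78 = 125*(-9*(-1)) - 78 = 125*9 - 78 = 1125 - 78 = 1047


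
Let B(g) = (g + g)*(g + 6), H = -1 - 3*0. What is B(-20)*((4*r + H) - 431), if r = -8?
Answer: -259840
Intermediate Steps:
H = -1 (H = -1 + 0 = -1)
B(g) = 2*g*(6 + g) (B(g) = (2*g)*(6 + g) = 2*g*(6 + g))
B(-20)*((4*r + H) - 431) = (2*(-20)*(6 - 20))*((4*(-8) - 1) - 431) = (2*(-20)*(-14))*((-32 - 1) - 431) = 560*(-33 - 431) = 560*(-464) = -259840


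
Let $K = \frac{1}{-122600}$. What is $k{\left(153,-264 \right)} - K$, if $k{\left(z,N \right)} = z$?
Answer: $\frac{18757801}{122600} \approx 153.0$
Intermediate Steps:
$K = - \frac{1}{122600} \approx -8.1566 \cdot 10^{-6}$
$k{\left(153,-264 \right)} - K = 153 - - \frac{1}{122600} = 153 + \frac{1}{122600} = \frac{18757801}{122600}$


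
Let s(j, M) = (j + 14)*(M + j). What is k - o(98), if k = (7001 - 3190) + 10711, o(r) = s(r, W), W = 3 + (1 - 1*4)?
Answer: 3546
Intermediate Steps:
W = 0 (W = 3 + (1 - 4) = 3 - 3 = 0)
s(j, M) = (14 + j)*(M + j)
o(r) = r² + 14*r (o(r) = r² + 14*0 + 14*r + 0*r = r² + 0 + 14*r + 0 = r² + 14*r)
k = 14522 (k = 3811 + 10711 = 14522)
k - o(98) = 14522 - 98*(14 + 98) = 14522 - 98*112 = 14522 - 1*10976 = 14522 - 10976 = 3546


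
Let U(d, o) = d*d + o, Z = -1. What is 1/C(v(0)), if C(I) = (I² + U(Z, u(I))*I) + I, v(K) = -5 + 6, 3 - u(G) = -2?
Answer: ⅛ ≈ 0.12500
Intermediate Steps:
u(G) = 5 (u(G) = 3 - 1*(-2) = 3 + 2 = 5)
U(d, o) = o + d² (U(d, o) = d² + o = o + d²)
v(K) = 1
C(I) = I² + 7*I (C(I) = (I² + (5 + (-1)²)*I) + I = (I² + (5 + 1)*I) + I = (I² + 6*I) + I = I² + 7*I)
1/C(v(0)) = 1/(1*(7 + 1)) = 1/(1*8) = 1/8 = ⅛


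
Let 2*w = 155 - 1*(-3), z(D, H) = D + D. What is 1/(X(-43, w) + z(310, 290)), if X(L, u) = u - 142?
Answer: 1/557 ≈ 0.0017953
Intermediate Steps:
z(D, H) = 2*D
w = 79 (w = (155 - 1*(-3))/2 = (155 + 3)/2 = (½)*158 = 79)
X(L, u) = -142 + u
1/(X(-43, w) + z(310, 290)) = 1/((-142 + 79) + 2*310) = 1/(-63 + 620) = 1/557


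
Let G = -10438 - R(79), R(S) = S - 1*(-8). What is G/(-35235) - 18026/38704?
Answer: -22778651/136373544 ≈ -0.16703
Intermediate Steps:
R(S) = 8 + S (R(S) = S + 8 = 8 + S)
G = -10525 (G = -10438 - (8 + 79) = -10438 - 1*87 = -10438 - 87 = -10525)
G/(-35235) - 18026/38704 = -10525/(-35235) - 18026/38704 = -10525*(-1/35235) - 18026*1/38704 = 2105/7047 - 9013/19352 = -22778651/136373544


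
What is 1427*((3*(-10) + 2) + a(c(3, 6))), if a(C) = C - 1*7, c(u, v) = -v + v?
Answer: -49945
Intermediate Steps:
c(u, v) = 0
a(C) = -7 + C (a(C) = C - 7 = -7 + C)
1427*((3*(-10) + 2) + a(c(3, 6))) = 1427*((3*(-10) + 2) + (-7 + 0)) = 1427*((-30 + 2) - 7) = 1427*(-28 - 7) = 1427*(-35) = -49945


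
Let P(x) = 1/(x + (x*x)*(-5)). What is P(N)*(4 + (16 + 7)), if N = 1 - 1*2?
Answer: -9/2 ≈ -4.5000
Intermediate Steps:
N = -1 (N = 1 - 2 = -1)
P(x) = 1/(x - 5*x²) (P(x) = 1/(x + x²*(-5)) = 1/(x - 5*x²))
P(N)*(4 + (16 + 7)) = (-1/(-1*(-1 + 5*(-1))))*(4 + (16 + 7)) = (-1*(-1)/(-1 - 5))*(4 + 23) = -1*(-1)/(-6)*27 = -1*(-1)*(-⅙)*27 = -⅙*27 = -9/2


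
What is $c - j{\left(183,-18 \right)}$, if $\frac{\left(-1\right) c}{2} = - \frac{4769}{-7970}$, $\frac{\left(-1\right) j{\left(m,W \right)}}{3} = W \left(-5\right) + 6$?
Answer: $\frac{1142911}{3985} \approx 286.8$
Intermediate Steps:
$j{\left(m,W \right)} = -18 + 15 W$ ($j{\left(m,W \right)} = - 3 \left(W \left(-5\right) + 6\right) = - 3 \left(- 5 W + 6\right) = - 3 \left(6 - 5 W\right) = -18 + 15 W$)
$c = - \frac{4769}{3985}$ ($c = - 2 \left(- \frac{4769}{-7970}\right) = - 2 \left(\left(-4769\right) \left(- \frac{1}{7970}\right)\right) = \left(-2\right) \frac{4769}{7970} = - \frac{4769}{3985} \approx -1.1967$)
$c - j{\left(183,-18 \right)} = - \frac{4769}{3985} - \left(-18 + 15 \left(-18\right)\right) = - \frac{4769}{3985} - \left(-18 - 270\right) = - \frac{4769}{3985} - -288 = - \frac{4769}{3985} + 288 = \frac{1142911}{3985}$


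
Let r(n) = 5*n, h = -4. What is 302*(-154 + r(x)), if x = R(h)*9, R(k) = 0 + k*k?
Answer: 170932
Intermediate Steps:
R(k) = k² (R(k) = 0 + k² = k²)
x = 144 (x = (-4)²*9 = 16*9 = 144)
302*(-154 + r(x)) = 302*(-154 + 5*144) = 302*(-154 + 720) = 302*566 = 170932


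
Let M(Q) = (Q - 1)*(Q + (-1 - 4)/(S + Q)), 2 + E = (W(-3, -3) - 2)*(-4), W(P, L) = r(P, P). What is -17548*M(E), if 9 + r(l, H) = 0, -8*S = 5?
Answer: -9973265416/331 ≈ -3.0131e+7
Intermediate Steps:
S = -5/8 (S = -1/8*5 = -5/8 ≈ -0.62500)
r(l, H) = -9 (r(l, H) = -9 + 0 = -9)
W(P, L) = -9
E = 42 (E = -2 + (-9 - 2)*(-4) = -2 - 11*(-4) = -2 + 44 = 42)
M(Q) = (-1 + Q)*(Q - 5/(-5/8 + Q)) (M(Q) = (Q - 1)*(Q + (-1 - 4)/(-5/8 + Q)) = (-1 + Q)*(Q - 5/(-5/8 + Q)))
-17548*M(E) = -17548*(40 - 35*42 - 13*42**2 + 8*42**3)/(-5 + 8*42) = -17548*(40 - 1470 - 13*1764 + 8*74088)/(-5 + 336) = -17548*(40 - 1470 - 22932 + 592704)/331 = -17548*568342/331 = -9973265416/331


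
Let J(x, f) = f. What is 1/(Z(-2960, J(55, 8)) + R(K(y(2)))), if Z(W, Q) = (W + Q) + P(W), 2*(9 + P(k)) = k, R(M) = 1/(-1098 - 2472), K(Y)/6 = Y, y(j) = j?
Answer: -3570/15854371 ≈ -0.00022517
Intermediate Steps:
K(Y) = 6*Y
R(M) = -1/3570 (R(M) = 1/(-3570) = -1/3570)
P(k) = -9 + k/2
Z(W, Q) = -9 + Q + 3*W/2 (Z(W, Q) = (W + Q) + (-9 + W/2) = (Q + W) + (-9 + W/2) = -9 + Q + 3*W/2)
1/(Z(-2960, J(55, 8)) + R(K(y(2)))) = 1/((-9 + 8 + (3/2)*(-2960)) - 1/3570) = 1/((-9 + 8 - 4440) - 1/3570) = 1/(-4441 - 1/3570) = 1/(-15854371/3570) = -3570/15854371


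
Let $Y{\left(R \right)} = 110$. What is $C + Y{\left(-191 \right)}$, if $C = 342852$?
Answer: $342962$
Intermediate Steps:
$C + Y{\left(-191 \right)} = 342852 + 110 = 342962$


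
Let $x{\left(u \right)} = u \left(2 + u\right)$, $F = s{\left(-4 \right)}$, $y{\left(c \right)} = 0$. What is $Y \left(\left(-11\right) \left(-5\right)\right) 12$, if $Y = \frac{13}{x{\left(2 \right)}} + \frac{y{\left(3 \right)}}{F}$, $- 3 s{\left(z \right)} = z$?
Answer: $\frac{2145}{2} \approx 1072.5$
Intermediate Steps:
$s{\left(z \right)} = - \frac{z}{3}$
$F = \frac{4}{3}$ ($F = \left(- \frac{1}{3}\right) \left(-4\right) = \frac{4}{3} \approx 1.3333$)
$Y = \frac{13}{8}$ ($Y = \frac{13}{2 \left(2 + 2\right)} + \frac{0}{\frac{4}{3}} = \frac{13}{2 \cdot 4} + 0 \cdot \frac{3}{4} = \frac{13}{8} + 0 = \frac{13}{8} \approx 1.625$)
$Y \left(\left(-11\right) \left(-5\right)\right) 12 = \frac{13 \left(\left(-11\right) \left(-5\right)\right)}{8} \cdot 12 = \frac{13}{8} \cdot 55 \cdot 12 = \frac{715}{8} \cdot 12 = \frac{2145}{2}$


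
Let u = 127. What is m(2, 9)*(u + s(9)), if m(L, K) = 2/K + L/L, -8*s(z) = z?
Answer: 11077/72 ≈ 153.85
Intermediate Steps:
s(z) = -z/8
m(L, K) = 1 + 2/K (m(L, K) = 2/K + 1 = 1 + 2/K)
m(2, 9)*(u + s(9)) = ((2 + 9)/9)*(127 - ⅛*9) = ((⅑)*11)*(127 - 9/8) = (11/9)*(1007/8) = 11077/72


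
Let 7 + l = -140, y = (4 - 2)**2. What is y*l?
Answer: -588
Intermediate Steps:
y = 4 (y = 2**2 = 4)
l = -147 (l = -7 - 140 = -147)
y*l = 4*(-147) = -588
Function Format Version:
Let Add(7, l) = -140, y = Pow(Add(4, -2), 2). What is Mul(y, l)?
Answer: -588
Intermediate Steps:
y = 4 (y = Pow(2, 2) = 4)
l = -147 (l = Add(-7, -140) = -147)
Mul(y, l) = Mul(4, -147) = -588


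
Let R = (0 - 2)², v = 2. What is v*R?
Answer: 8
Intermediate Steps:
R = 4 (R = (-2)² = 4)
v*R = 2*4 = 8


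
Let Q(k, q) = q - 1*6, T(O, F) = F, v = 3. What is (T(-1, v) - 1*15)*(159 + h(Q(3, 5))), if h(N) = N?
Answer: -1896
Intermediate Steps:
Q(k, q) = -6 + q (Q(k, q) = q - 6 = -6 + q)
(T(-1, v) - 1*15)*(159 + h(Q(3, 5))) = (3 - 1*15)*(159 + (-6 + 5)) = (3 - 15)*(159 - 1) = -12*158 = -1896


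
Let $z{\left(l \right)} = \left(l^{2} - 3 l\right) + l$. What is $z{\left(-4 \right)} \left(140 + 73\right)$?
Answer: $5112$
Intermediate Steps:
$z{\left(l \right)} = l^{2} - 2 l$
$z{\left(-4 \right)} \left(140 + 73\right) = - 4 \left(-2 - 4\right) \left(140 + 73\right) = \left(-4\right) \left(-6\right) 213 = 24 \cdot 213 = 5112$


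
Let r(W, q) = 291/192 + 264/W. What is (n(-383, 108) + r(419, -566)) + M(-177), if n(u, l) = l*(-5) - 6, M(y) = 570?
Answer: 701123/26816 ≈ 26.146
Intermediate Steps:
n(u, l) = -6 - 5*l (n(u, l) = -5*l - 6 = -6 - 5*l)
r(W, q) = 97/64 + 264/W (r(W, q) = 291*(1/192) + 264/W = 97/64 + 264/W)
(n(-383, 108) + r(419, -566)) + M(-177) = ((-6 - 5*108) + (97/64 + 264/419)) + 570 = ((-6 - 540) + (97/64 + 264*(1/419))) + 570 = (-546 + (97/64 + 264/419)) + 570 = (-546 + 57539/26816) + 570 = -14583997/26816 + 570 = 701123/26816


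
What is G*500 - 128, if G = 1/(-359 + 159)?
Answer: -261/2 ≈ -130.50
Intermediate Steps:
G = -1/200 (G = 1/(-200) = -1/200 ≈ -0.0050000)
G*500 - 128 = -1/200*500 - 128 = -5/2 - 128 = -261/2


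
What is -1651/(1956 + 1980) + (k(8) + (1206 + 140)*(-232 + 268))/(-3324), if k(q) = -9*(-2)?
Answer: -16356799/1090272 ≈ -15.002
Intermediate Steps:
k(q) = 18
-1651/(1956 + 1980) + (k(8) + (1206 + 140)*(-232 + 268))/(-3324) = -1651/(1956 + 1980) + (18 + (1206 + 140)*(-232 + 268))/(-3324) = -1651/3936 + (18 + 1346*36)*(-1/3324) = -1651*1/3936 + (18 + 48456)*(-1/3324) = -1651/3936 + 48474*(-1/3324) = -1651/3936 - 8079/554 = -16356799/1090272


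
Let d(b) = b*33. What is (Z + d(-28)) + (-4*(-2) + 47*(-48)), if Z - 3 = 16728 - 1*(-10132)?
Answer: 23691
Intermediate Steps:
d(b) = 33*b
Z = 26863 (Z = 3 + (16728 - 1*(-10132)) = 3 + (16728 + 10132) = 3 + 26860 = 26863)
(Z + d(-28)) + (-4*(-2) + 47*(-48)) = (26863 + 33*(-28)) + (-4*(-2) + 47*(-48)) = (26863 - 924) + (8 - 2256) = 25939 - 2248 = 23691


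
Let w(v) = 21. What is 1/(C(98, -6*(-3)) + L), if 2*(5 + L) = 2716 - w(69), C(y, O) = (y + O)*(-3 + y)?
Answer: 2/24725 ≈ 8.0890e-5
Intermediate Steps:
C(y, O) = (-3 + y)*(O + y) (C(y, O) = (O + y)*(-3 + y) = (-3 + y)*(O + y))
L = 2685/2 (L = -5 + (2716 - 1*21)/2 = -5 + (2716 - 21)/2 = -5 + (½)*2695 = -5 + 2695/2 = 2685/2 ≈ 1342.5)
1/(C(98, -6*(-3)) + L) = 1/((98² - (-18)*(-3) - 3*98 - 6*(-3)*98) + 2685/2) = 1/((9604 - 3*18 - 294 + 18*98) + 2685/2) = 1/((9604 - 54 - 294 + 1764) + 2685/2) = 1/(11020 + 2685/2) = 1/(24725/2) = 2/24725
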